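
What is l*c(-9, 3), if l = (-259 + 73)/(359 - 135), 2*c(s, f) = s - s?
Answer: 0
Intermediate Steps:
c(s, f) = 0 (c(s, f) = (s - s)/2 = (1/2)*0 = 0)
l = -93/112 (l = -186/224 = -186*1/224 = -93/112 ≈ -0.83036)
l*c(-9, 3) = -93/112*0 = 0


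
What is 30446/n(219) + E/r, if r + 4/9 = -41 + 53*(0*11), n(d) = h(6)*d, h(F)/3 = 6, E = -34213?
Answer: 612582586/735183 ≈ 833.24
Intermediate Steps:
h(F) = 18 (h(F) = 3*6 = 18)
n(d) = 18*d
r = -373/9 (r = -4/9 + (-41 + 53*(0*11)) = -4/9 + (-41 + 53*0) = -4/9 + (-41 + 0) = -4/9 - 41 = -373/9 ≈ -41.444)
30446/n(219) + E/r = 30446/((18*219)) - 34213/(-373/9) = 30446/3942 - 34213*(-9/373) = 30446*(1/3942) + 307917/373 = 15223/1971 + 307917/373 = 612582586/735183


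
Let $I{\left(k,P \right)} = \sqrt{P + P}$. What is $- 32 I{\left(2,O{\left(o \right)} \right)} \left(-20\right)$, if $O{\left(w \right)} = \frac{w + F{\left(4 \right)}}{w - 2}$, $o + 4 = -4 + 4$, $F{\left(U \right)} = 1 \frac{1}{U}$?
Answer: $320 \sqrt{5} \approx 715.54$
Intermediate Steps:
$F{\left(U \right)} = \frac{1}{U}$
$o = -4$ ($o = -4 + \left(-4 + 4\right) = -4 + 0 = -4$)
$O{\left(w \right)} = \frac{\frac{1}{4} + w}{-2 + w}$ ($O{\left(w \right)} = \frac{w + \frac{1}{4}}{w - 2} = \frac{w + \frac{1}{4}}{-2 + w} = \frac{\frac{1}{4} + w}{-2 + w}$)
$I{\left(k,P \right)} = \sqrt{2} \sqrt{P}$ ($I{\left(k,P \right)} = \sqrt{2 P} = \sqrt{2} \sqrt{P}$)
$- 32 I{\left(2,O{\left(o \right)} \right)} \left(-20\right) = - 32 \sqrt{2} \sqrt{\frac{\frac{1}{4} - 4}{-2 - 4}} \left(-20\right) = - 32 \sqrt{2} \sqrt{\frac{1}{-6} \left(- \frac{15}{4}\right)} \left(-20\right) = - 32 \sqrt{2} \sqrt{\left(- \frac{1}{6}\right) \left(- \frac{15}{4}\right)} \left(-20\right) = - 32 \sqrt{2} \sqrt{\frac{5}{8}} \left(-20\right) = - 32 \sqrt{2} \frac{\sqrt{10}}{4} \left(-20\right) = - 32 \frac{\sqrt{5}}{2} \left(-20\right) = - 16 \sqrt{5} \left(-20\right) = 320 \sqrt{5}$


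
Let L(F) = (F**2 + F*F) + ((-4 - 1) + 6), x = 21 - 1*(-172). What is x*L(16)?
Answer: 99009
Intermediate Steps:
x = 193 (x = 21 + 172 = 193)
L(F) = 1 + 2*F**2 (L(F) = (F**2 + F**2) + (-5 + 6) = 2*F**2 + 1 = 1 + 2*F**2)
x*L(16) = 193*(1 + 2*16**2) = 193*(1 + 2*256) = 193*(1 + 512) = 193*513 = 99009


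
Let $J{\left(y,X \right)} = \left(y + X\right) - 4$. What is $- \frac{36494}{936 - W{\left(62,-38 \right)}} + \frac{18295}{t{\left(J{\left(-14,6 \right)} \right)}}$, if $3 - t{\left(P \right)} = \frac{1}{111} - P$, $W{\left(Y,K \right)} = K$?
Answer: $- \frac{201443963}{97400} \approx -2068.2$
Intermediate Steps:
$J{\left(y,X \right)} = -4 + X + y$ ($J{\left(y,X \right)} = \left(X + y\right) - 4 = -4 + X + y$)
$t{\left(P \right)} = \frac{332}{111} + P$ ($t{\left(P \right)} = 3 - \left(\frac{1}{111} - P\right) = 3 + \left(- \frac{1}{111} + P\right) = \frac{332}{111} + P$)
$- \frac{36494}{936 - W{\left(62,-38 \right)}} + \frac{18295}{t{\left(J{\left(-14,6 \right)} \right)}} = - \frac{36494}{936 - -38} + \frac{18295}{\frac{332}{111} - 12} = - \frac{36494}{936 + 38} + \frac{18295}{\frac{332}{111} - 12} = - \frac{36494}{974} + \frac{18295}{- \frac{1000}{111}} = \left(-36494\right) \frac{1}{974} + 18295 \left(- \frac{111}{1000}\right) = - \frac{18247}{487} - \frac{406149}{200} = - \frac{201443963}{97400}$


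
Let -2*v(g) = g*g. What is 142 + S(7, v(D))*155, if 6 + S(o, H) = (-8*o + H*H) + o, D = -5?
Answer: 63343/4 ≈ 15836.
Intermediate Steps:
v(g) = -g²/2 (v(g) = -g*g/2 = -g²/2)
S(o, H) = -6 + H² - 7*o (S(o, H) = -6 + ((-8*o + H*H) + o) = -6 + ((-8*o + H²) + o) = -6 + ((H² - 8*o) + o) = -6 + (H² - 7*o) = -6 + H² - 7*o)
142 + S(7, v(D))*155 = 142 + (-6 + (-½*(-5)²)² - 7*7)*155 = 142 + (-6 + (-½*25)² - 49)*155 = 142 + (-6 + (-25/2)² - 49)*155 = 142 + (-6 + 625/4 - 49)*155 = 142 + (405/4)*155 = 142 + 62775/4 = 63343/4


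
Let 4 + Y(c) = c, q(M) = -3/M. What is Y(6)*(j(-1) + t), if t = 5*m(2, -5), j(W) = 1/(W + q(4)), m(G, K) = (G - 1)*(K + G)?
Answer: -218/7 ≈ -31.143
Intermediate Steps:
m(G, K) = (-1 + G)*(G + K)
j(W) = 1/(-¾ + W) (j(W) = 1/(W - 3/4) = 1/(W - 3*¼) = 1/(W - ¾) = 1/(-¾ + W))
Y(c) = -4 + c
t = -15 (t = 5*(2² - 1*2 - 1*(-5) + 2*(-5)) = 5*(4 - 2 + 5 - 10) = 5*(-3) = -15)
Y(6)*(j(-1) + t) = (-4 + 6)*(4/(-3 + 4*(-1)) - 15) = 2*(4/(-3 - 4) - 15) = 2*(4/(-7) - 15) = 2*(4*(-⅐) - 15) = 2*(-4/7 - 15) = 2*(-109/7) = -218/7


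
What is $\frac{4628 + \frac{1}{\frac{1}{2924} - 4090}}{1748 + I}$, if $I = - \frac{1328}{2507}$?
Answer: $\frac{34688722803624}{13097993834093} \approx 2.6484$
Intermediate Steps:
$I = - \frac{1328}{2507}$ ($I = \left(-1328\right) \frac{1}{2507} = - \frac{1328}{2507} \approx -0.52972$)
$\frac{4628 + \frac{1}{\frac{1}{2924} - 4090}}{1748 + I} = \frac{4628 + \frac{1}{\frac{1}{2924} - 4090}}{1748 - \frac{1328}{2507}} = \frac{4628 + \frac{1}{\frac{1}{2924} - 4090}}{\frac{4380908}{2507}} = \left(4628 + \frac{1}{- \frac{11959159}{2924}}\right) \frac{2507}{4380908} = \left(4628 - \frac{2924}{11959159}\right) \frac{2507}{4380908} = \frac{55346984928}{11959159} \cdot \frac{2507}{4380908} = \frac{34688722803624}{13097993834093}$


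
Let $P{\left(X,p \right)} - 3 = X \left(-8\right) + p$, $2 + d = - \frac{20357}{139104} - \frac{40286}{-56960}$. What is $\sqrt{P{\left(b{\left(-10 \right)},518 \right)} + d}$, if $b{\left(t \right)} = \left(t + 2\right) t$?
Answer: $\frac{i \sqrt{3204823968553515}}{5158440} \approx 10.974 i$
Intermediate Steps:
$b{\left(t \right)} = t \left(2 + t\right)$ ($b{\left(t \right)} = \left(2 + t\right) t = t \left(2 + t\right)$)
$d = - \frac{178161229}{123802560}$ ($d = -2 - \left(- \frac{20143}{28480} + \frac{20357}{139104}\right) = -2 - - \frac{69443891}{123802560} = -2 + \left(- \frac{20357}{139104} + \frac{20143}{28480}\right) = -2 + \frac{69443891}{123802560} = - \frac{178161229}{123802560} \approx -1.4391$)
$P{\left(X,p \right)} = 3 + p - 8 X$ ($P{\left(X,p \right)} = 3 + \left(X \left(-8\right) + p\right) = 3 - \left(- p + 8 X\right) = 3 + p - 8 X$)
$\sqrt{P{\left(b{\left(-10 \right)},518 \right)} + d} = \sqrt{\left(3 + 518 - 8 \left(- 10 \left(2 - 10\right)\right)\right) - \frac{178161229}{123802560}} = \sqrt{\left(3 + 518 - 8 \left(\left(-10\right) \left(-8\right)\right)\right) - \frac{178161229}{123802560}} = \sqrt{\left(3 + 518 - 640\right) - \frac{178161229}{123802560}} = \sqrt{-119 - \frac{178161229}{123802560}} = \sqrt{- \frac{14910665869}{123802560}} = \frac{i \sqrt{3204823968553515}}{5158440}$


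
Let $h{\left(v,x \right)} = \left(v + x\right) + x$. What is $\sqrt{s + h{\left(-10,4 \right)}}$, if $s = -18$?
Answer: $2 i \sqrt{5} \approx 4.4721 i$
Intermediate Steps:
$h{\left(v,x \right)} = v + 2 x$
$\sqrt{s + h{\left(-10,4 \right)}} = \sqrt{-18 + \left(-10 + 2 \cdot 4\right)} = \sqrt{-18 + \left(-10 + 8\right)} = \sqrt{-18 - 2} = \sqrt{-20} = 2 i \sqrt{5}$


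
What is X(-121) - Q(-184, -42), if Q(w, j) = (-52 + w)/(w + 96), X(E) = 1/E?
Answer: -651/242 ≈ -2.6901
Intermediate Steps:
Q(w, j) = (-52 + w)/(96 + w)
X(-121) - Q(-184, -42) = 1/(-121) - (-52 - 184)/(96 - 184) = -1/121 - (-236)/(-88) = -1/121 - (-1)*(-236)/88 = -1/121 - 1*59/22 = -1/121 - 59/22 = -651/242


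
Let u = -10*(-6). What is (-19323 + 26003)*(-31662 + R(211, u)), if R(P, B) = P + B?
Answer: -209691880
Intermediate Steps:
u = 60
R(P, B) = B + P
(-19323 + 26003)*(-31662 + R(211, u)) = (-19323 + 26003)*(-31662 + (60 + 211)) = 6680*(-31662 + 271) = 6680*(-31391) = -209691880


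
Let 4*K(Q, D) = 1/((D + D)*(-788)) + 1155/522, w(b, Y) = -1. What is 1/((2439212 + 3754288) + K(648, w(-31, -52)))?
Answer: 548448/3396812991467 ≈ 1.6146e-7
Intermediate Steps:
K(Q, D) = 385/696 - 1/(6304*D) (K(Q, D) = (1/((D + D)*(-788)) + 1155/522)/4 = (-1/788/(2*D) + 1155*(1/522))/4 = ((1/(2*D))*(-1/788) + 385/174)/4 = (-1/(1576*D) + 385/174)/4 = (385/174 - 1/(1576*D))/4 = 385/696 - 1/(6304*D))
1/((2439212 + 3754288) + K(648, w(-31, -52))) = 1/((2439212 + 3754288) + (1/548448)*(-87 + 303380*(-1))/(-1)) = 1/(6193500 + (1/548448)*(-1)*(-87 - 303380)) = 1/(6193500 + (1/548448)*(-1)*(-303467)) = 1/(6193500 + 303467/548448) = 1/(3396812991467/548448) = 548448/3396812991467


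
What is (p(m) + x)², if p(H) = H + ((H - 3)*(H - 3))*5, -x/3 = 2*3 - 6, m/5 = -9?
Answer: 131675625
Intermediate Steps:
m = -45 (m = 5*(-9) = -45)
x = 0 (x = -3*(2*3 - 6) = -3*(6 - 6) = -3*0 = 0)
p(H) = H + 5*(-3 + H)² (p(H) = H + ((-3 + H)*(-3 + H))*5 = H + (-3 + H)²*5 = H + 5*(-3 + H)²)
(p(m) + x)² = ((-45 + 5*(-3 - 45)²) + 0)² = ((-45 + 5*(-48)²) + 0)² = ((-45 + 5*2304) + 0)² = ((-45 + 11520) + 0)² = (11475 + 0)² = 11475² = 131675625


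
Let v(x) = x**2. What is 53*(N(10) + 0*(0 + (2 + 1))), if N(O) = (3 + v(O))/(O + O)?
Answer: 5459/20 ≈ 272.95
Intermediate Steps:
N(O) = (3 + O**2)/(2*O) (N(O) = (3 + O**2)/(O + O) = (3 + O**2)/((2*O)) = (3 + O**2)*(1/(2*O)) = (3 + O**2)/(2*O))
53*(N(10) + 0*(0 + (2 + 1))) = 53*((1/2)*(3 + 10**2)/10 + 0*(0 + (2 + 1))) = 53*((1/2)*(1/10)*(3 + 100) + 0*(0 + 3)) = 53*((1/2)*(1/10)*103 + 0*3) = 53*(103/20 + 0) = 53*(103/20) = 5459/20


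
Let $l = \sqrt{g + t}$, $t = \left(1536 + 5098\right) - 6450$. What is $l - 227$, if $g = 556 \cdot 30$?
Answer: $-227 + 4 \sqrt{1054} \approx -97.139$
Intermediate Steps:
$g = 16680$
$t = 184$ ($t = 6634 - 6450 = 184$)
$l = 4 \sqrt{1054}$ ($l = \sqrt{16680 + 184} = \sqrt{16864} = 4 \sqrt{1054} \approx 129.86$)
$l - 227 = 4 \sqrt{1054} - 227 = -227 + 4 \sqrt{1054}$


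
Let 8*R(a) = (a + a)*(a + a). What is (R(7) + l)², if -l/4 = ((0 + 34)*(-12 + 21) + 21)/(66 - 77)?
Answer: 9954025/484 ≈ 20566.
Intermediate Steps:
R(a) = a²/2 (R(a) = ((a + a)*(a + a))/8 = ((2*a)*(2*a))/8 = (4*a²)/8 = a²/2)
l = 1308/11 (l = -4*((0 + 34)*(-12 + 21) + 21)/(66 - 77) = -4*(34*9 + 21)/(-11) = -4*(306 + 21)*(-1)/11 = -1308*(-1)/11 = -4*(-327/11) = 1308/11 ≈ 118.91)
(R(7) + l)² = ((½)*7² + 1308/11)² = ((½)*49 + 1308/11)² = (49/2 + 1308/11)² = (3155/22)² = 9954025/484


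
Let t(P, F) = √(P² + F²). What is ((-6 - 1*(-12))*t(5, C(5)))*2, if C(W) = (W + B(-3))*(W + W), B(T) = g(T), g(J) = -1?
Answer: 60*√65 ≈ 483.74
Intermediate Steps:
B(T) = -1
C(W) = 2*W*(-1 + W) (C(W) = (W - 1)*(W + W) = (-1 + W)*(2*W) = 2*W*(-1 + W))
t(P, F) = √(F² + P²)
((-6 - 1*(-12))*t(5, C(5)))*2 = ((-6 - 1*(-12))*√((2*5*(-1 + 5))² + 5²))*2 = ((-6 + 12)*√((2*5*4)² + 25))*2 = (6*√(40² + 25))*2 = (6*√(1600 + 25))*2 = (6*√1625)*2 = (6*(5*√65))*2 = (30*√65)*2 = 60*√65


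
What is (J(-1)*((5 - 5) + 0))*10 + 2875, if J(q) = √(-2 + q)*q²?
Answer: 2875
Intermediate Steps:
J(q) = q²*√(-2 + q)
(J(-1)*((5 - 5) + 0))*10 + 2875 = (((-1)²*√(-2 - 1))*((5 - 5) + 0))*10 + 2875 = ((1*√(-3))*(0 + 0))*10 + 2875 = ((1*(I*√3))*0)*10 + 2875 = ((I*√3)*0)*10 + 2875 = 0*10 + 2875 = 0 + 2875 = 2875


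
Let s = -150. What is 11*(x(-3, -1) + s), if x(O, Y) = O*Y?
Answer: -1617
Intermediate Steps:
11*(x(-3, -1) + s) = 11*(-3*(-1) - 150) = 11*(3 - 150) = 11*(-147) = -1617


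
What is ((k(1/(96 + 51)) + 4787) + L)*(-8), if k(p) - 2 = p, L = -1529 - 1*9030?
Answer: 6785512/147 ≈ 46160.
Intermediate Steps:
L = -10559 (L = -1529 - 9030 = -10559)
k(p) = 2 + p
((k(1/(96 + 51)) + 4787) + L)*(-8) = (((2 + 1/(96 + 51)) + 4787) - 10559)*(-8) = (((2 + 1/147) + 4787) - 10559)*(-8) = ((295/147 + 4787) - 10559)*(-8) = (703984/147 - 10559)*(-8) = -848189/147*(-8) = 6785512/147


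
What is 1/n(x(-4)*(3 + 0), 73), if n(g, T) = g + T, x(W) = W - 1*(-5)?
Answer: 1/76 ≈ 0.013158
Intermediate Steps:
x(W) = 5 + W (x(W) = W + 5 = 5 + W)
n(g, T) = T + g
1/n(x(-4)*(3 + 0), 73) = 1/(73 + (5 - 4)*(3 + 0)) = 1/(73 + 1*3) = 1/(73 + 3) = 1/76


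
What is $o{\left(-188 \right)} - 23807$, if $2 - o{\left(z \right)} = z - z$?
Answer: $-23805$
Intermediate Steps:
$o{\left(z \right)} = 2$ ($o{\left(z \right)} = 2 - \left(z - z\right) = 2 - 0 = 2 + 0 = 2$)
$o{\left(-188 \right)} - 23807 = 2 - 23807 = -23805$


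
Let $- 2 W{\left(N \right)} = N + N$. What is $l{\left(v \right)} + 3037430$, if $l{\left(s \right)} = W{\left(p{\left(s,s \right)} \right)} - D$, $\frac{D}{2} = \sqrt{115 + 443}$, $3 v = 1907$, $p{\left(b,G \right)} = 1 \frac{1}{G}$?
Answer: $\frac{5792379007}{1907} - 6 \sqrt{62} \approx 3.0374 \cdot 10^{6}$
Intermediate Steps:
$p{\left(b,G \right)} = \frac{1}{G}$
$v = \frac{1907}{3}$ ($v = \frac{1}{3} \cdot 1907 = \frac{1907}{3} \approx 635.67$)
$W{\left(N \right)} = - N$ ($W{\left(N \right)} = - \frac{N + N}{2} = - \frac{2 N}{2} = - N$)
$D = 6 \sqrt{62}$ ($D = 2 \sqrt{115 + 443} = 2 \sqrt{558} = 2 \cdot 3 \sqrt{62} = 6 \sqrt{62} \approx 47.244$)
$l{\left(s \right)} = - \frac{1}{s} - 6 \sqrt{62}$
$l{\left(v \right)} + 3037430 = \left(- \frac{1}{\frac{1907}{3}} - 6 \sqrt{62}\right) + 3037430 = \left(\left(-1\right) \frac{3}{1907} - 6 \sqrt{62}\right) + 3037430 = \left(- \frac{3}{1907} - 6 \sqrt{62}\right) + 3037430 = \frac{5792379007}{1907} - 6 \sqrt{62}$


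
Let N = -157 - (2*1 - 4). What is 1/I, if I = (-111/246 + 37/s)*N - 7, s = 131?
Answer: 10742/205821 ≈ 0.052191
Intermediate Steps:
N = -155 (N = -157 - (2 - 4) = -157 - 1*(-2) = -157 + 2 = -155)
I = 205821/10742 (I = (-111/246 + 37/131)*(-155) - 7 = (-111*1/246 + 37*(1/131))*(-155) - 7 = (-37/82 + 37/131)*(-155) - 7 = -1813/10742*(-155) - 7 = 281015/10742 - 7 = 205821/10742 ≈ 19.160)
1/I = 1/(205821/10742) = 10742/205821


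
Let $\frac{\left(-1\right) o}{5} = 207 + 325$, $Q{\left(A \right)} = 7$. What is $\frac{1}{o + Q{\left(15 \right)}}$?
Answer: $- \frac{1}{2653} \approx -0.00037693$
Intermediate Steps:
$o = -2660$ ($o = - 5 \left(207 + 325\right) = \left(-5\right) 532 = -2660$)
$\frac{1}{o + Q{\left(15 \right)}} = \frac{1}{-2660 + 7} = \frac{1}{-2653} = - \frac{1}{2653}$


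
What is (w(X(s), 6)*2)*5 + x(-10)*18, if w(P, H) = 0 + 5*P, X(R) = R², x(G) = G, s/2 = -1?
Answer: 20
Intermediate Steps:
s = -2 (s = 2*(-1) = -2)
w(P, H) = 5*P
(w(X(s), 6)*2)*5 + x(-10)*18 = ((5*(-2)²)*2)*5 - 10*18 = ((5*4)*2)*5 - 180 = (20*2)*5 - 180 = 40*5 - 180 = 200 - 180 = 20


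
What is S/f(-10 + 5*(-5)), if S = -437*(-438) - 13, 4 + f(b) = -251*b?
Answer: 191393/8781 ≈ 21.796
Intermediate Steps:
f(b) = -4 - 251*b
S = 191393 (S = 191406 - 13 = 191393)
S/f(-10 + 5*(-5)) = 191393/(-4 - 251*(-10 + 5*(-5))) = 191393/(-4 - 251*(-10 - 25)) = 191393/(-4 - 251*(-35)) = 191393/(-4 + 8785) = 191393/8781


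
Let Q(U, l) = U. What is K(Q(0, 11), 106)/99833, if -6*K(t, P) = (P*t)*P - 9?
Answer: 3/199666 ≈ 1.5025e-5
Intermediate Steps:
K(t, P) = 3/2 - t*P²/6 (K(t, P) = -((P*t)*P - 9)/6 = -(t*P² - 9)/6 = -(-9 + t*P²)/6 = 3/2 - t*P²/6)
K(Q(0, 11), 106)/99833 = (3/2 - ⅙*0*106²)/99833 = (3/2 - ⅙*0*11236)*(1/99833) = (3/2 + 0)*(1/99833) = (3/2)*(1/99833) = 3/199666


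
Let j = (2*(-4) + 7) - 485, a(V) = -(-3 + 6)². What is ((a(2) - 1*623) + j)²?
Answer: 1249924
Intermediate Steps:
a(V) = -9 (a(V) = -1*3² = -1*9 = -9)
j = -486 (j = (-8 + 7) - 485 = -1 - 485 = -486)
((a(2) - 1*623) + j)² = ((-9 - 1*623) - 486)² = ((-9 - 623) - 486)² = (-632 - 486)² = (-1118)² = 1249924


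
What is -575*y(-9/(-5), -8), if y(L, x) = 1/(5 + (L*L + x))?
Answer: -14375/6 ≈ -2395.8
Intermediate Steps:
y(L, x) = 1/(5 + x + L²) (y(L, x) = 1/(5 + (L² + x)) = 1/(5 + (x + L²)) = 1/(5 + x + L²))
-575*y(-9/(-5), -8) = -575/(5 - 8 + (-9/(-5))²) = -575/(5 - 8 + (-9*(-⅕))²) = -575/(5 - 8 + (9/5)²) = -575/(5 - 8 + 81/25) = -575/6/25 = -575*25/6 = -14375/6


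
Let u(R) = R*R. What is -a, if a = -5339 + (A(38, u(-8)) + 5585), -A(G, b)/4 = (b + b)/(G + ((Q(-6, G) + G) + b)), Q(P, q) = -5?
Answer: -32698/135 ≈ -242.21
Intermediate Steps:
u(R) = R**2
A(G, b) = -8*b/(-5 + b + 2*G) (A(G, b) = -4*(b + b)/(G + ((-5 + G) + b)) = -4*2*b/(G + (-5 + G + b)) = -4*2*b/(-5 + b + 2*G) = -8*b/(-5 + b + 2*G))
a = 32698/135 (a = -5339 + (-8*(-8)**2/(-5 + (-8)**2 + 2*38) + 5585) = -5339 + (-8*64/(-5 + 64 + 76) + 5585) = -5339 + (-8*64/135 + 5585) = -5339 + (-8*64*1/135 + 5585) = -5339 + (-512/135 + 5585) = -5339 + 753463/135 = 32698/135 ≈ 242.21)
-a = -1*32698/135 = -32698/135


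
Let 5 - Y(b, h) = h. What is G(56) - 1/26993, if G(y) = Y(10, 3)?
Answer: 53985/26993 ≈ 2.0000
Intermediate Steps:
Y(b, h) = 5 - h
G(y) = 2 (G(y) = 5 - 1*3 = 5 - 3 = 2)
G(56) - 1/26993 = 2 - 1/26993 = 53985/26993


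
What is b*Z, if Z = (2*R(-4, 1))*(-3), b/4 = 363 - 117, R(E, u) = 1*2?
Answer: -11808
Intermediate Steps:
R(E, u) = 2
b = 984 (b = 4*(363 - 117) = 4*246 = 984)
Z = -12 (Z = (2*2)*(-3) = 4*(-3) = -12)
b*Z = 984*(-12) = -11808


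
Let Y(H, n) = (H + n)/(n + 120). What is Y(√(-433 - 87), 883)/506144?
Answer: 883/507662432 + I*√130/253831216 ≈ 1.7393e-6 + 4.4919e-8*I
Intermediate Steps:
Y(H, n) = (H + n)/(120 + n)
Y(√(-433 - 87), 883)/506144 = ((√(-433 - 87) + 883)/(120 + 883))/506144 = ((√(-520) + 883)/1003)*(1/506144) = ((2*I*√130 + 883)/1003)*(1/506144) = ((883 + 2*I*√130)/1003)*(1/506144) = (883/1003 + 2*I*√130/1003)*(1/506144) = 883/507662432 + I*√130/253831216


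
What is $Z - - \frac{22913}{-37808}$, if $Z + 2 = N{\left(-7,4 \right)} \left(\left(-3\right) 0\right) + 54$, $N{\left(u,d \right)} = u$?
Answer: $\frac{1943103}{37808} \approx 51.394$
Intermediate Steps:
$Z = 52$ ($Z = -2 + \left(- 7 \left(\left(-3\right) 0\right) + 54\right) = -2 + \left(\left(-7\right) 0 + 54\right) = -2 + \left(0 + 54\right) = -2 + 54 = 52$)
$Z - - \frac{22913}{-37808} = 52 - - \frac{22913}{-37808} = 52 - \left(-22913\right) \left(- \frac{1}{37808}\right) = 52 - \frac{22913}{37808} = \frac{1943103}{37808}$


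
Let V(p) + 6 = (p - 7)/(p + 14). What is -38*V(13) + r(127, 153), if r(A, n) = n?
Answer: 3353/9 ≈ 372.56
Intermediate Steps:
V(p) = -6 + (-7 + p)/(14 + p) (V(p) = -6 + (p - 7)/(p + 14) = -6 + (-7 + p)/(14 + p))
-38*V(13) + r(127, 153) = -38*(-91 - 5*13)/(14 + 13) + 153 = -38*(-91 - 65)/27 + 153 = -38*(-156)/27 + 153 = -38*(-52/9) + 153 = 1976/9 + 153 = 3353/9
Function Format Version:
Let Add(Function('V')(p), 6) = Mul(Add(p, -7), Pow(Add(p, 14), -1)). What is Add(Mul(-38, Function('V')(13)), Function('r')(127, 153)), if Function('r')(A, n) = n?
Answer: Rational(3353, 9) ≈ 372.56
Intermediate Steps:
Function('V')(p) = Add(-6, Mul(Pow(Add(14, p), -1), Add(-7, p))) (Function('V')(p) = Add(-6, Mul(Add(p, -7), Pow(Add(p, 14), -1))) = Add(-6, Mul(Add(-7, p), Pow(Add(14, p), -1))) = Add(-6, Mul(Pow(Add(14, p), -1), Add(-7, p))))
Add(Mul(-38, Function('V')(13)), Function('r')(127, 153)) = Add(Mul(-38, Mul(Pow(Add(14, 13), -1), Add(-91, Mul(-5, 13)))), 153) = Add(Mul(-38, Mul(Pow(27, -1), Add(-91, -65))), 153) = Add(Mul(-38, Mul(Rational(1, 27), -156)), 153) = Add(Mul(-38, Rational(-52, 9)), 153) = Add(Rational(1976, 9), 153) = Rational(3353, 9)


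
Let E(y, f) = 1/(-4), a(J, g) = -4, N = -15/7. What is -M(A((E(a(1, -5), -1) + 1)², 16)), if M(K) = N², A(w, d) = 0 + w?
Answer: -225/49 ≈ -4.5918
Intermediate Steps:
N = -15/7 (N = -15*⅐ = -15/7 ≈ -2.1429)
E(y, f) = -¼
A(w, d) = w
M(K) = 225/49 (M(K) = (-15/7)² = 225/49)
-M(A((E(a(1, -5), -1) + 1)², 16)) = -1*225/49 = -225/49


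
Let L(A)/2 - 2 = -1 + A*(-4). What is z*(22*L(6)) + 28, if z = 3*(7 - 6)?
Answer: -3008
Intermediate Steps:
L(A) = 2 - 8*A (L(A) = 4 + 2*(-1 + A*(-4)) = 4 + 2*(-1 - 4*A) = 4 + (-2 - 8*A) = 2 - 8*A)
z = 3 (z = 3*1 = 3)
z*(22*L(6)) + 28 = 3*(22*(2 - 8*6)) + 28 = 3*(22*(2 - 48)) + 28 = 3*(22*(-46)) + 28 = 3*(-1012) + 28 = -3036 + 28 = -3008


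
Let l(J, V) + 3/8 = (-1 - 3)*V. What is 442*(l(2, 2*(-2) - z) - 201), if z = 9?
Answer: -264095/4 ≈ -66024.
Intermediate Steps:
l(J, V) = -3/8 - 4*V (l(J, V) = -3/8 + (-1 - 3)*V = -3/8 - 4*V)
442*(l(2, 2*(-2) - z) - 201) = 442*((-3/8 - 4*(2*(-2) - 1*9)) - 201) = 442*((-3/8 - 4*(-4 - 9)) - 201) = 442*((-3/8 - 4*(-13)) - 201) = 442*((-3/8 + 52) - 201) = 442*(413/8 - 201) = 442*(-1195/8) = -264095/4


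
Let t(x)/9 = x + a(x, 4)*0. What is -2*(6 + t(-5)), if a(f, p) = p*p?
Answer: 78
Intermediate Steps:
a(f, p) = p²
t(x) = 9*x (t(x) = 9*(x + 4²*0) = 9*(x + 16*0) = 9*(x + 0) = 9*x)
-2*(6 + t(-5)) = -2*(6 + 9*(-5)) = -2*(6 - 45) = -2*(-39) = 78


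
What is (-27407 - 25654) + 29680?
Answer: -23381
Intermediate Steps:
(-27407 - 25654) + 29680 = -53061 + 29680 = -23381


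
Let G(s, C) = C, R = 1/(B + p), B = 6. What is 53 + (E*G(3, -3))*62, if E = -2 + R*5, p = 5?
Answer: 3745/11 ≈ 340.45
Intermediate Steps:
R = 1/11 (R = 1/(6 + 5) = 1/11 ≈ 0.090909)
E = -17/11 (E = -2 + (1/11)*5 = -2 + 5/11 = -17/11 ≈ -1.5455)
53 + (E*G(3, -3))*62 = 53 - 17/11*(-3)*62 = 53 + (51/11)*62 = 53 + 3162/11 = 3745/11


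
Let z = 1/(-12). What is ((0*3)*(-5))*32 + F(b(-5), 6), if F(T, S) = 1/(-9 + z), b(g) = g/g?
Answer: -12/109 ≈ -0.11009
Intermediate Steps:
z = -1/12 ≈ -0.083333
b(g) = 1
F(T, S) = -12/109 (F(T, S) = 1/(-9 - 1/12) = 1/(-109/12) = -12/109)
((0*3)*(-5))*32 + F(b(-5), 6) = ((0*3)*(-5))*32 - 12/109 = (0*(-5))*32 - 12/109 = 0*32 - 12/109 = 0 - 12/109 = -12/109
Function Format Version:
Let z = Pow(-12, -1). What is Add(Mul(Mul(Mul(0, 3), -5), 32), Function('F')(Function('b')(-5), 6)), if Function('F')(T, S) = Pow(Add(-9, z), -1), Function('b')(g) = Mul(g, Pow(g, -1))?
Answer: Rational(-12, 109) ≈ -0.11009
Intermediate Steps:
z = Rational(-1, 12) ≈ -0.083333
Function('b')(g) = 1
Function('F')(T, S) = Rational(-12, 109) (Function('F')(T, S) = Pow(Add(-9, Rational(-1, 12)), -1) = Pow(Rational(-109, 12), -1) = Rational(-12, 109))
Add(Mul(Mul(Mul(0, 3), -5), 32), Function('F')(Function('b')(-5), 6)) = Add(Mul(Mul(Mul(0, 3), -5), 32), Rational(-12, 109)) = Add(Mul(Mul(0, -5), 32), Rational(-12, 109)) = Add(Mul(0, 32), Rational(-12, 109)) = Add(0, Rational(-12, 109)) = Rational(-12, 109)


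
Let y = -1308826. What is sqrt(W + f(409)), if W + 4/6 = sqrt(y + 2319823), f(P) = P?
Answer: sqrt(3675 + 27*sqrt(112333))/3 ≈ 37.601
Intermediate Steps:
W = -2/3 + 3*sqrt(112333) (W = -2/3 + sqrt(-1308826 + 2319823) = -2/3 + sqrt(1010997) = -2/3 + 3*sqrt(112333) ≈ 1004.8)
sqrt(W + f(409)) = sqrt((-2/3 + 3*sqrt(112333)) + 409) = sqrt(1225/3 + 3*sqrt(112333))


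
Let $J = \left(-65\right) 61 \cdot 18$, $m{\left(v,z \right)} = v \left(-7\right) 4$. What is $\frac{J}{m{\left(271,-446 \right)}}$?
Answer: $\frac{35685}{3794} \approx 9.4056$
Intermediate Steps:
$m{\left(v,z \right)} = - 28 v$ ($m{\left(v,z \right)} = - 7 v 4 = - 28 v$)
$J = -71370$ ($J = \left(-3965\right) 18 = -71370$)
$\frac{J}{m{\left(271,-446 \right)}} = - \frac{71370}{\left(-28\right) 271} = - \frac{71370}{-7588} = \left(-71370\right) \left(- \frac{1}{7588}\right) = \frac{35685}{3794}$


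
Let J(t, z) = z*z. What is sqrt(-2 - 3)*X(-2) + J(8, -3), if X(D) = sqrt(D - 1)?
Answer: 9 - sqrt(15) ≈ 5.1270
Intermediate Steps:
J(t, z) = z**2
X(D) = sqrt(-1 + D)
sqrt(-2 - 3)*X(-2) + J(8, -3) = sqrt(-2 - 3)*sqrt(-1 - 2) + (-3)**2 = sqrt(-5)*sqrt(-3) + 9 = (I*sqrt(5))*(I*sqrt(3)) + 9 = -sqrt(15) + 9 = 9 - sqrt(15)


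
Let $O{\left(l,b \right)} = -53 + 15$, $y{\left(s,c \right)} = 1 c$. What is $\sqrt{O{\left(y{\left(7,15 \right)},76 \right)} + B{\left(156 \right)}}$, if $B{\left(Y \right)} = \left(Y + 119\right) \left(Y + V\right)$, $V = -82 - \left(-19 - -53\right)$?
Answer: $3 \sqrt{1218} \approx 104.7$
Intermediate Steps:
$V = -116$ ($V = -82 - \left(-19 + 53\right) = -82 - 34 = -116$)
$y{\left(s,c \right)} = c$
$B{\left(Y \right)} = \left(-116 + Y\right) \left(119 + Y\right)$ ($B{\left(Y \right)} = \left(Y + 119\right) \left(Y - 116\right) = \left(119 + Y\right) \left(-116 + Y\right) = \left(-116 + Y\right) \left(119 + Y\right)$)
$O{\left(l,b \right)} = -38$
$\sqrt{O{\left(y{\left(7,15 \right)},76 \right)} + B{\left(156 \right)}} = \sqrt{-38 + \left(-13804 + 156^{2} + 3 \cdot 156\right)} = \sqrt{-38 + \left(-13804 + 24336 + 468\right)} = \sqrt{-38 + 11000} = \sqrt{10962} = 3 \sqrt{1218}$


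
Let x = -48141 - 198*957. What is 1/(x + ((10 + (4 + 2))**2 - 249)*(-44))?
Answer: -1/237935 ≈ -4.2028e-6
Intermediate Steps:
x = -237627 (x = -48141 - 1*189486 = -48141 - 189486 = -237627)
1/(x + ((10 + (4 + 2))**2 - 249)*(-44)) = 1/(-237627 + ((10 + (4 + 2))**2 - 249)*(-44)) = 1/(-237627 + ((10 + 6)**2 - 249)*(-44)) = 1/(-237627 + (16**2 - 249)*(-44)) = 1/(-237627 + (256 - 249)*(-44)) = 1/(-237627 + 7*(-44)) = 1/(-237627 - 308) = 1/(-237935) = -1/237935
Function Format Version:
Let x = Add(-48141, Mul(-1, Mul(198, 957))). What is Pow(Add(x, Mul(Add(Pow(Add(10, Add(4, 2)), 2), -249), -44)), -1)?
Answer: Rational(-1, 237935) ≈ -4.2028e-6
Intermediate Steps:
x = -237627 (x = Add(-48141, Mul(-1, 189486)) = Add(-48141, -189486) = -237627)
Pow(Add(x, Mul(Add(Pow(Add(10, Add(4, 2)), 2), -249), -44)), -1) = Pow(Add(-237627, Mul(Add(Pow(Add(10, Add(4, 2)), 2), -249), -44)), -1) = Pow(Add(-237627, Mul(Add(Pow(Add(10, 6), 2), -249), -44)), -1) = Pow(Add(-237627, Mul(Add(Pow(16, 2), -249), -44)), -1) = Pow(Add(-237627, Mul(Add(256, -249), -44)), -1) = Pow(Add(-237627, Mul(7, -44)), -1) = Pow(Add(-237627, -308), -1) = Pow(-237935, -1) = Rational(-1, 237935)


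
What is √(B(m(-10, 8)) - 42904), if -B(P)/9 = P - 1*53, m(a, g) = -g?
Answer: I*√42355 ≈ 205.8*I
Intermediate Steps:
B(P) = 477 - 9*P (B(P) = -9*(P - 1*53) = -9*(P - 53) = -9*(-53 + P) = 477 - 9*P)
√(B(m(-10, 8)) - 42904) = √((477 - (-9)*8) - 42904) = √((477 - 9*(-8)) - 42904) = √((477 + 72) - 42904) = √(549 - 42904) = √(-42355) = I*√42355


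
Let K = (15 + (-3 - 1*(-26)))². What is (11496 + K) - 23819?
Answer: -10879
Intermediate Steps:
K = 1444 (K = (15 + (-3 + 26))² = (15 + 23)² = 38² = 1444)
(11496 + K) - 23819 = (11496 + 1444) - 23819 = 12940 - 23819 = -10879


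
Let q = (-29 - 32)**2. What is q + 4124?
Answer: 7845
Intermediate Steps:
q = 3721 (q = (-61)**2 = 3721)
q + 4124 = 3721 + 4124 = 7845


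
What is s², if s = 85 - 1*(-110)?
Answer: 38025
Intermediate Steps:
s = 195 (s = 85 + 110 = 195)
s² = 195² = 38025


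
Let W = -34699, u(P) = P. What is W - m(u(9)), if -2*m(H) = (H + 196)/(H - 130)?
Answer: -8397363/242 ≈ -34700.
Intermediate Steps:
m(H) = -(196 + H)/(2*(-130 + H)) (m(H) = -(H + 196)/(2*(H - 130)) = -(196 + H)/(2*(-130 + H)))
W - m(u(9)) = -34699 - (-196 - 1*9)/(2*(-130 + 9)) = -34699 - (-196 - 9)/(2*(-121)) = -34699 - (-1)*(-205)/(2*121) = -34699 - 1*205/242 = -34699 - 205/242 = -8397363/242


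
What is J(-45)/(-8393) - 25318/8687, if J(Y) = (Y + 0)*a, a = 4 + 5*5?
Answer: -28736777/10415713 ≈ -2.7590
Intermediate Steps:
a = 29 (a = 4 + 25 = 29)
J(Y) = 29*Y (J(Y) = (Y + 0)*29 = Y*29 = 29*Y)
J(-45)/(-8393) - 25318/8687 = (29*(-45))/(-8393) - 25318/8687 = -1305*(-1/8393) - 25318*1/8687 = 1305/8393 - 25318/8687 = -28736777/10415713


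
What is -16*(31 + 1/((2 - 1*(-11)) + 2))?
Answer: -7456/15 ≈ -497.07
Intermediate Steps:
-16*(31 + 1/((2 - 1*(-11)) + 2)) = -16*(31 + 1/((2 + 11) + 2)) = -16*(31 + 1/(13 + 2)) = -16*(31 + 1/15) = -16*466/15 = -7456/15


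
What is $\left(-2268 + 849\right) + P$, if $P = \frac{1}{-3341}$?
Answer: $- \frac{4740880}{3341} \approx -1419.0$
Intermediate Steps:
$P = - \frac{1}{3341} \approx -0.00029931$
$\left(-2268 + 849\right) + P = \left(-2268 + 849\right) - \frac{1}{3341} = -1419 - \frac{1}{3341} = - \frac{4740880}{3341}$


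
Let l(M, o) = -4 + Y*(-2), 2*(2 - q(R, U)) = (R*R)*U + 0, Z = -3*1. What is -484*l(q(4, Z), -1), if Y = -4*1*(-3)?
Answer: 13552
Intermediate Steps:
Y = 12 (Y = -4*(-3) = 12)
Z = -3
q(R, U) = 2 - U*R**2/2 (q(R, U) = 2 - ((R*R)*U + 0)/2 = 2 - (R**2*U + 0)/2 = 2 - (U*R**2 + 0)/2 = 2 - U*R**2/2)
l(M, o) = -28 (l(M, o) = -4 + 12*(-2) = -4 - 24 = -28)
-484*l(q(4, Z), -1) = -484*(-28) = 13552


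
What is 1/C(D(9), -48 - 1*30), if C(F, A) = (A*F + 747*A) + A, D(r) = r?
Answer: -1/59046 ≈ -1.6936e-5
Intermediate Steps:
C(F, A) = 748*A + A*F (C(F, A) = (747*A + A*F) + A = 748*A + A*F)
1/C(D(9), -48 - 1*30) = 1/((-48 - 1*30)*(748 + 9)) = 1/((-48 - 30)*757) = 1/(-78*757) = 1/(-59046) = -1/59046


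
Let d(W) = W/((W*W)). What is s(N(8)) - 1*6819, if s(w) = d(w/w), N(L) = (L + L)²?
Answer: -6818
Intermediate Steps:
d(W) = 1/W (d(W) = W/(W²) = W/W² = 1/W)
N(L) = 4*L² (N(L) = (2*L)² = 4*L²)
s(w) = 1 (s(w) = 1/(w/w) = 1/1 = 1)
s(N(8)) - 1*6819 = 1 - 1*6819 = 1 - 6819 = -6818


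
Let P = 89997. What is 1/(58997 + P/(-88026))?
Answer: 29342/1731059975 ≈ 1.6950e-5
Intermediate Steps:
1/(58997 + P/(-88026)) = 1/(58997 + 89997/(-88026)) = 1/(58997 + 89997*(-1/88026)) = 1/(58997 - 29999/29342) = 1/(1731059975/29342) = 29342/1731059975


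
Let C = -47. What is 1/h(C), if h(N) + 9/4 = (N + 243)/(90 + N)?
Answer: 172/397 ≈ 0.43325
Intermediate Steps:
h(N) = -9/4 + (243 + N)/(90 + N) (h(N) = -9/4 + (N + 243)/(90 + N) = -9/4 + (243 + N)/(90 + N))
1/h(C) = 1/((162 - 5*(-47))/(4*(90 - 47))) = 1/((1/4)*(162 + 235)/43) = 1/((1/4)*(1/43)*397) = 1/(397/172) = 172/397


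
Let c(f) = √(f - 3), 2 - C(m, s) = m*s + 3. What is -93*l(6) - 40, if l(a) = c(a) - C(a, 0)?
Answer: -133 - 93*√3 ≈ -294.08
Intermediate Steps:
C(m, s) = -1 - m*s (C(m, s) = 2 - (m*s + 3) = 2 - (3 + m*s) = 2 + (-3 - m*s) = -1 - m*s)
c(f) = √(-3 + f)
l(a) = 1 + √(-3 + a) (l(a) = √(-3 + a) - (-1 - 1*a*0) = √(-3 + a) - (-1 + 0) = √(-3 + a) - 1*(-1) = √(-3 + a) + 1 = 1 + √(-3 + a))
-93*l(6) - 40 = -93*(1 + √(-3 + 6)) - 40 = -93*(1 + √3) - 40 = (-93 - 93*√3) - 40 = -133 - 93*√3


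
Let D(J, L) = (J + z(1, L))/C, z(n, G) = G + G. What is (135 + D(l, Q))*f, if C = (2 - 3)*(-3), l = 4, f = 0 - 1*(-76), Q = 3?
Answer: 31540/3 ≈ 10513.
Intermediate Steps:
f = 76 (f = 0 + 76 = 76)
z(n, G) = 2*G
C = 3 (C = -1*(-3) = 3)
D(J, L) = J/3 + 2*L/3 (D(J, L) = (J + 2*L)/3 = (J + 2*L)*(⅓) = J/3 + 2*L/3)
(135 + D(l, Q))*f = (135 + ((⅓)*4 + (⅔)*3))*76 = (135 + (4/3 + 2))*76 = (135 + 10/3)*76 = (415/3)*76 = 31540/3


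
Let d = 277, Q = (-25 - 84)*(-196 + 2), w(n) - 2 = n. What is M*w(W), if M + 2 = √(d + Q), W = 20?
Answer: -44 + 22*√21423 ≈ 3176.1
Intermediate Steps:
w(n) = 2 + n
Q = 21146 (Q = -109*(-194) = 21146)
M = -2 + √21423 (M = -2 + √(277 + 21146) = -2 + √21423 ≈ 144.37)
M*w(W) = (-2 + √21423)*(2 + 20) = (-2 + √21423)*22 = -44 + 22*√21423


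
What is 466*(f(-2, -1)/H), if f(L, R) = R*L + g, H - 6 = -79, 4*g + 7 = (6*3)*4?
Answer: -233/2 ≈ -116.50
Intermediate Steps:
g = 65/4 (g = -7/4 + ((6*3)*4)/4 = -7/4 + (18*4)/4 = -7/4 + (¼)*72 = -7/4 + 18 = 65/4 ≈ 16.250)
H = -73 (H = 6 - 79 = -73)
f(L, R) = 65/4 + L*R (f(L, R) = R*L + 65/4 = L*R + 65/4 = 65/4 + L*R)
466*(f(-2, -1)/H) = 466*((65/4 - 2*(-1))/(-73)) = 466*((65/4 + 2)*(-1/73)) = 466*((73/4)*(-1/73)) = 466*(-¼) = -233/2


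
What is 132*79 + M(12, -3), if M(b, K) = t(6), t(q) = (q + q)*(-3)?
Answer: 10392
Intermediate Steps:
t(q) = -6*q (t(q) = (2*q)*(-3) = -6*q)
M(b, K) = -36 (M(b, K) = -6*6 = -36)
132*79 + M(12, -3) = 132*79 - 36 = 10428 - 36 = 10392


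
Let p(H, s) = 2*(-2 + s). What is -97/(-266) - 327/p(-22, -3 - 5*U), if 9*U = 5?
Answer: 56887/2660 ≈ 21.386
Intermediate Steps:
U = 5/9 (U = (⅑)*5 = 5/9 ≈ 0.55556)
p(H, s) = -4 + 2*s
-97/(-266) - 327/p(-22, -3 - 5*U) = -97/(-266) - 327/(-4 + 2*(-3 - 5*5/9)) = -97*(-1/266) - 327/(-4 + 2*(-3 - 25/9)) = 97/266 - 327/(-4 + 2*(-52/9)) = 97/266 - 327/(-4 - 104/9) = 97/266 - 327/(-140/9) = 97/266 - 327*(-9/140) = 97/266 + 2943/140 = 56887/2660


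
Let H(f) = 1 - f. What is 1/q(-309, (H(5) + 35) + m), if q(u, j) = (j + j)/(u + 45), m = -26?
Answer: -132/5 ≈ -26.400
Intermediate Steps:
q(u, j) = 2*j/(45 + u) (q(u, j) = (2*j)/(45 + u) = 2*j/(45 + u))
1/q(-309, (H(5) + 35) + m) = 1/(2*(((1 - 1*5) + 35) - 26)/(45 - 309)) = 1/(2*(((1 - 5) + 35) - 26)/(-264)) = 1/(2*((-4 + 35) - 26)*(-1/264)) = 1/(2*(31 - 26)*(-1/264)) = 1/(2*5*(-1/264)) = 1/(-5/132) = -132/5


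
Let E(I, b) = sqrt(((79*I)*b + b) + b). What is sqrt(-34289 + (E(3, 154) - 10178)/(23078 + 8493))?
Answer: sqrt(-34177129127487 + 31571*sqrt(36806))/31571 ≈ 185.17*I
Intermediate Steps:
E(I, b) = sqrt(2*b + 79*I*b) (E(I, b) = sqrt((79*I*b + b) + b) = sqrt((b + 79*I*b) + b) = sqrt(2*b + 79*I*b))
sqrt(-34289 + (E(3, 154) - 10178)/(23078 + 8493)) = sqrt(-34289 + (sqrt(154*(2 + 79*3)) - 10178)/(23078 + 8493)) = sqrt(-34289 + (sqrt(154*(2 + 237)) - 10178)/31571) = sqrt(-34289 + (sqrt(154*239) - 10178)*(1/31571)) = sqrt(-34289 + (sqrt(36806) - 10178)*(1/31571)) = sqrt(-34289 + (-10178 + sqrt(36806))*(1/31571)) = sqrt(-34289 + (-10178/31571 + sqrt(36806)/31571)) = sqrt(-1082548197/31571 + sqrt(36806)/31571)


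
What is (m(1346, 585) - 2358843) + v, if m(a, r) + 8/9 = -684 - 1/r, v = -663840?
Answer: -1768670216/585 ≈ -3.0234e+6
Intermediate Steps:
m(a, r) = -6164/9 - 1/r (m(a, r) = -8/9 + (-684 - 1/r) = -6164/9 - 1/r)
(m(1346, 585) - 2358843) + v = ((-6164/9 - 1/585) - 2358843) - 663840 = (-400661/585 - 2358843) - 663840 = -1380323816/585 - 663840 = -1768670216/585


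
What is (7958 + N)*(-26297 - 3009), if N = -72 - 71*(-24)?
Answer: -281044540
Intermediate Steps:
N = 1632 (N = -72 + 1704 = 1632)
(7958 + N)*(-26297 - 3009) = (7958 + 1632)*(-26297 - 3009) = 9590*(-29306) = -281044540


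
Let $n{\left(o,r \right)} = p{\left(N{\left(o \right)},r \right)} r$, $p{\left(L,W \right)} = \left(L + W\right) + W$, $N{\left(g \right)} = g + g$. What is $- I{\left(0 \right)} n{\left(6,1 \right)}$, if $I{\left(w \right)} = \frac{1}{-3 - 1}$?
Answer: $\frac{7}{2} \approx 3.5$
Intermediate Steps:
$N{\left(g \right)} = 2 g$
$p{\left(L,W \right)} = L + 2 W$
$I{\left(w \right)} = - \frac{1}{4}$ ($I{\left(w \right)} = \frac{1}{-4} = - \frac{1}{4}$)
$n{\left(o,r \right)} = r \left(2 o + 2 r\right)$ ($n{\left(o,r \right)} = \left(2 o + 2 r\right) r = r \left(2 o + 2 r\right)$)
$- I{\left(0 \right)} n{\left(6,1 \right)} = \left(-1\right) \left(- \frac{1}{4}\right) 2 \cdot 1 \left(6 + 1\right) = \frac{2 \cdot 1 \cdot 7}{4} = \frac{1}{4} \cdot 14 = \frac{7}{2}$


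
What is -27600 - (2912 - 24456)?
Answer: -6056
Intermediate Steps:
-27600 - (2912 - 24456) = -27600 - 1*(-21544) = -27600 + 21544 = -6056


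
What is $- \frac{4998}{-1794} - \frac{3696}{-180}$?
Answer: $\frac{104587}{4485} \approx 23.319$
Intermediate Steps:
$- \frac{4998}{-1794} - \frac{3696}{-180} = \left(-4998\right) \left(- \frac{1}{1794}\right) - - \frac{308}{15} = \frac{833}{299} + \frac{308}{15} = \frac{104587}{4485}$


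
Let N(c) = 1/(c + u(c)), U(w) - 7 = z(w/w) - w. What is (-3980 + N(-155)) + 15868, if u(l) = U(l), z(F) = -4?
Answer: 35665/3 ≈ 11888.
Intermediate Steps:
U(w) = 3 - w (U(w) = 7 + (-4 - w) = 3 - w)
u(l) = 3 - l
N(c) = ⅓ (N(c) = 1/(c + (3 - c)) = 1/3 = ⅓)
(-3980 + N(-155)) + 15868 = (-3980 + ⅓) + 15868 = -11939/3 + 15868 = 35665/3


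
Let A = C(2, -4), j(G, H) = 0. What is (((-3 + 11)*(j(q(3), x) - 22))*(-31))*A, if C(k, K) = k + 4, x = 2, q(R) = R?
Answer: 32736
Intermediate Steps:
C(k, K) = 4 + k
A = 6 (A = 4 + 2 = 6)
(((-3 + 11)*(j(q(3), x) - 22))*(-31))*A = (((-3 + 11)*(0 - 22))*(-31))*6 = ((8*(-22))*(-31))*6 = -176*(-31)*6 = 5456*6 = 32736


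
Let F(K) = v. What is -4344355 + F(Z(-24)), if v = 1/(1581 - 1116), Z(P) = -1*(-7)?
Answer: -2020125074/465 ≈ -4.3444e+6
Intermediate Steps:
Z(P) = 7
v = 1/465 ≈ 0.0021505
F(K) = 1/465
-4344355 + F(Z(-24)) = -4344355 + 1/465 = -2020125074/465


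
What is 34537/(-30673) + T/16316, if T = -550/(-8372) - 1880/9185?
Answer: -4333212358776097/3848383390427576 ≈ -1.1260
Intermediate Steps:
T = -1068761/7689682 (T = -550*(-1/8372) - 1880*1/9185 = 275/4186 - 376/1837 = -1068761/7689682 ≈ -0.13899)
34537/(-30673) + T/16316 = 34537/(-30673) - 1068761/7689682/16316 = 34537*(-1/30673) - 1068761/7689682*1/16316 = -34537/30673 - 1068761/125464851512 = -4333212358776097/3848383390427576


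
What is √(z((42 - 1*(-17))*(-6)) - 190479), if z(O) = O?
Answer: I*√190833 ≈ 436.84*I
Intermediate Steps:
√(z((42 - 1*(-17))*(-6)) - 190479) = √((42 - 1*(-17))*(-6) - 190479) = √((42 + 17)*(-6) - 190479) = √(59*(-6) - 190479) = √(-354 - 190479) = √(-190833) = I*√190833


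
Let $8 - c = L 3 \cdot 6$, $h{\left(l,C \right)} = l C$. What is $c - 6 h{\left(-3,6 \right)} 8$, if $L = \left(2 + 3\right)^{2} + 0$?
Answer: $-381888$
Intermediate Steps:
$h{\left(l,C \right)} = C l$
$L = 25$ ($L = 5^{2} + 0 = 25 + 0 = 25$)
$c = -442$ ($c = 8 - 25 \cdot 3 \cdot 6 = 8 - 75 \cdot 6 = 8 - 450 = -442$)
$c - 6 h{\left(-3,6 \right)} 8 = - 442 - 6 \cdot 6 \left(-3\right) 8 = - 442 \left(-6\right) \left(-18\right) 8 = - 442 \cdot 108 \cdot 8 = \left(-442\right) 864 = -381888$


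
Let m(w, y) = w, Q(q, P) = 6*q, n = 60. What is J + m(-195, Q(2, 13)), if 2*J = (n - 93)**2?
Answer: 699/2 ≈ 349.50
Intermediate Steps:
J = 1089/2 (J = (60 - 93)**2/2 = (1/2)*(-33)**2 = (1/2)*1089 = 1089/2 ≈ 544.50)
J + m(-195, Q(2, 13)) = 1089/2 - 195 = 699/2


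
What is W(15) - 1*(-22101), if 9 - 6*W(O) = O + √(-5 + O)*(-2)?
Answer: 22100 + √10/3 ≈ 22101.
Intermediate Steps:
W(O) = 3/2 - O/6 + √(-5 + O)/3 (W(O) = 3/2 - (O + √(-5 + O)*(-2))/6 = 3/2 - (O - 2*√(-5 + O))/6 = 3/2 + (-O/6 + √(-5 + O)/3) = 3/2 - O/6 + √(-5 + O)/3)
W(15) - 1*(-22101) = (3/2 - ⅙*15 + √(-5 + 15)/3) - 1*(-22101) = (3/2 - 5/2 + √10/3) + 22101 = (-1 + √10/3) + 22101 = 22100 + √10/3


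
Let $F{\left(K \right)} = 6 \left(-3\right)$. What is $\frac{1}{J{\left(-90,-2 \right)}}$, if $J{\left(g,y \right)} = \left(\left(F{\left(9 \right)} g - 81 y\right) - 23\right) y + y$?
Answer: $- \frac{1}{3520} \approx -0.00028409$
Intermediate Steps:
$F{\left(K \right)} = -18$
$J{\left(g,y \right)} = y + y \left(-23 - 81 y - 18 g\right)$ ($J{\left(g,y \right)} = \left(\left(- 18 g - 81 y\right) - 23\right) y + y = \left(\left(- 81 y - 18 g\right) - 23\right) y + y = \left(-23 - 81 y - 18 g\right) y + y = y \left(-23 - 81 y - 18 g\right) + y = y + y \left(-23 - 81 y - 18 g\right)$)
$\frac{1}{J{\left(-90,-2 \right)}} = \frac{1}{\left(-1\right) \left(-2\right) \left(22 + 18 \left(-90\right) + 81 \left(-2\right)\right)} = \frac{1}{\left(-1\right) \left(-2\right) \left(22 - 1620 - 162\right)} = \frac{1}{\left(-1\right) \left(-2\right) \left(-1760\right)} = \frac{1}{-3520} = - \frac{1}{3520}$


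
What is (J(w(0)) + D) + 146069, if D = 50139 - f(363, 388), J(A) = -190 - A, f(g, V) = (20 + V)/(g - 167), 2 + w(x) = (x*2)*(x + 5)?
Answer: 9604878/49 ≈ 1.9602e+5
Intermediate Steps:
w(x) = -2 + 2*x*(5 + x) (w(x) = -2 + (x*2)*(x + 5) = -2 + (2*x)*(5 + x) = -2 + 2*x*(5 + x))
f(g, V) = (20 + V)/(-167 + g)
D = 2456709/49 (D = 50139 - (20 + 388)/(-167 + 363) = 50139 - 408/196 = 50139 - 1*102/49 = 50139 - 102/49 = 2456709/49 ≈ 50137.)
(J(w(0)) + D) + 146069 = ((-190 - (-2 + 2*0² + 10*0)) + 2456709/49) + 146069 = ((-190 - (-2 + 2*0 + 0)) + 2456709/49) + 146069 = ((-190 - (-2 + 0 + 0)) + 2456709/49) + 146069 = ((-190 - 1*(-2)) + 2456709/49) + 146069 = ((-190 + 2) + 2456709/49) + 146069 = (-188 + 2456709/49) + 146069 = 2447497/49 + 146069 = 9604878/49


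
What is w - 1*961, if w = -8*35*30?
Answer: -9361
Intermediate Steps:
w = -8400 (w = -280*30 = -8400)
w - 1*961 = -8400 - 1*961 = -8400 - 961 = -9361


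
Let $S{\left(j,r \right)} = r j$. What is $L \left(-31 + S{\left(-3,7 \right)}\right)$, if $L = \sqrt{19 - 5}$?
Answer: $- 52 \sqrt{14} \approx -194.57$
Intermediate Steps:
$S{\left(j,r \right)} = j r$
$L = \sqrt{14} \approx 3.7417$
$L \left(-31 + S{\left(-3,7 \right)}\right) = \sqrt{14} \left(-31 - 21\right) = \sqrt{14} \left(-52\right) = - 52 \sqrt{14}$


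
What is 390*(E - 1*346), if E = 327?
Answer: -7410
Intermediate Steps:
390*(E - 1*346) = 390*(327 - 1*346) = 390*(327 - 346) = 390*(-19) = -7410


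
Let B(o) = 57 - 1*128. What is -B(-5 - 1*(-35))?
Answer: 71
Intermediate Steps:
B(o) = -71 (B(o) = 57 - 128 = -71)
-B(-5 - 1*(-35)) = -1*(-71) = 71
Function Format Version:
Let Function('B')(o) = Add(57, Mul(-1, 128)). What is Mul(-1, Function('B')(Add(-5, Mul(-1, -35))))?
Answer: 71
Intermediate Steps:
Function('B')(o) = -71 (Function('B')(o) = Add(57, -128) = -71)
Mul(-1, Function('B')(Add(-5, Mul(-1, -35)))) = Mul(-1, -71) = 71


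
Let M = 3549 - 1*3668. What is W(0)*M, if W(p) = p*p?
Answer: 0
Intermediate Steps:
W(p) = p**2
M = -119 (M = 3549 - 3668 = -119)
W(0)*M = 0**2*(-119) = 0*(-119) = 0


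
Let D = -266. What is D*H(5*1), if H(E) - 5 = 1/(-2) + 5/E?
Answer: -1463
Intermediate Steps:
H(E) = 9/2 + 5/E (H(E) = 5 + (1/(-2) + 5/E) = 5 + (1*(-½) + 5/E) = 5 + (-½ + 5/E) = 9/2 + 5/E)
D*H(5*1) = -266*(9/2 + 5/((5*1))) = -266*(9/2 + 5/5) = -266*(9/2 + 5*(⅕)) = -266*(9/2 + 1) = -266*11/2 = -1463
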